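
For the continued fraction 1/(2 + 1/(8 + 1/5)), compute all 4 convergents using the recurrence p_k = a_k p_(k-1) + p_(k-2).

Using the convergent recurrence p_i = a_i*p_{i-1} + p_{i-2}, q_i = a_i*q_{i-1} + q_{i-2} with p_{-2}=0, p_{-1}=1, q_{-2}=1, q_{-1}=0:
  i=0: a_0=0, p_0 = 0*1 + 0 = 0, q_0 = 0*0 + 1 = 1.
  i=1: a_1=2, p_1 = 2*0 + 1 = 1, q_1 = 2*1 + 0 = 2.
  i=2: a_2=8, p_2 = 8*1 + 0 = 8, q_2 = 8*2 + 1 = 17.
  i=3: a_3=5, p_3 = 5*8 + 1 = 41, q_3 = 5*17 + 2 = 87.

0/1, 1/2, 8/17, 41/87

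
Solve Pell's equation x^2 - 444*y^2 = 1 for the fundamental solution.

First expand sqrt(444) as a continued fraction. With x_i = (sqrt(444) + m_i)/d_i and (m_0, d_0) = (0, 1): a_0 = floor(sqrt(444)) = 21, since 21^2 = 441 <= 444 < 484 = 22^2.
Iterate m_{i+1} = d_i*a_i - m_i, d_{i+1} = (444 - m_{i+1}^2)/d_i, a_{i+1} = floor((a_0 + m_{i+1})/d_{i+1}):
  m_1 = 1*21 - 0 = 21, d_1 = (444 - 21^2)/1 = 3/1 = 3, a_1 = floor((21 + 21)/3) = 14.
  m_2 = 3*14 - 21 = 21, d_2 = (444 - 21^2)/3 = 3/3 = 1, a_2 = floor((21 + 21)/1) = 42.
  m_3 = 1*42 - 21 = 21, d_3 = (444 - 21^2)/1 = 3/1 = 3: (m_3, d_3) = (m_1, d_1) = (21, 3), so from here the quotients repeat a_1, a_2; the period length is 2.
So sqrt(444) = [21; (14, 42)] with period length k = 2.
k is even, so the fundamental solution of x^2 - 444y^2 = 1 is (p_{k-1}, q_{k-1}) = (p_1, q_1); compute convergents through index 1.
Convergents (p_i = a_i*p_{i-1} + p_{i-2}, q_i = a_i*q_{i-1} + q_{i-2} with p_{-2}=0, p_{-1}=1, q_{-2}=1, q_{-1}=0):
  i=0: a_0=21, p_0 = 21*1 + 0 = 21, q_0 = 21*0 + 1 = 1.
  i=1: a_1=14, p_1 = 14*21 + 1 = 295, q_1 = 14*1 + 0 = 14.
Check: 295^2 - 444*14^2 = 87025 - 87024 = 1, so (x, y) = (295, 14) solves the equation, and by the theorem it is the least positive solution.

(x, y) = (295, 14)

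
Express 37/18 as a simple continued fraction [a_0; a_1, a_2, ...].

Run the Euclidean algorithm on 37 and 18; the successive quotients are the partial quotients a_0, a_1, ... (each step inverts the fractional part left over by the previous one):
  37 = 2*18 + 1, so a_0 = 2.
  18 = 18*1 + 0, so a_1 = 18.
The remainder reaches 0 after 2 divisions, so the expansion has 2 partial quotients, read off in order.

[2; 18]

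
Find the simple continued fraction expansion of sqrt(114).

Write x_i = (sqrt(114) + m_i)/d_i with (m_0, d_0) = (0, 1). a_0 = floor(sqrt(114)) = 10, since 10^2 = 100 <= 114 < 121 = 11^2.
Iterate m_{i+1} = d_i*a_i - m_i, d_{i+1} = (114 - m_{i+1}^2)/d_i, a_{i+1} = floor((a_0 + m_{i+1})/d_{i+1}):
  m_1 = 1*10 - 0 = 10, d_1 = (114 - 10^2)/1 = 14/1 = 14, a_1 = floor((10 + 10)/14) = 1.
  m_2 = 14*1 - 10 = 4, d_2 = (114 - 4^2)/14 = 98/14 = 7, a_2 = floor((10 + 4)/7) = 2.
  m_3 = 7*2 - 4 = 10, d_3 = (114 - 10^2)/7 = 14/7 = 2, a_3 = floor((10 + 10)/2) = 10.
  m_4 = 2*10 - 10 = 10, d_4 = (114 - 10^2)/2 = 14/2 = 7, a_4 = floor((10 + 10)/7) = 2.
  m_5 = 7*2 - 10 = 4, d_5 = (114 - 4^2)/7 = 98/7 = 14, a_5 = floor((10 + 4)/14) = 1.
  m_6 = 14*1 - 4 = 10, d_6 = (114 - 10^2)/14 = 14/14 = 1, a_6 = floor((10 + 10)/1) = 20.
  m_7 = 1*20 - 10 = 10, d_7 = (114 - 10^2)/1 = 14/1 = 14: (m_7, d_7) = (m_1, d_1) = (10, 14), so from here the quotients repeat a_1, ..., a_6; the period length is 6.
Hence the expansion of sqrt(114) is a_0 = 10 followed by the repeating block 1, 2, 10, 2, 1, 20 (period 6).

[10; (1, 2, 10, 2, 1, 20)]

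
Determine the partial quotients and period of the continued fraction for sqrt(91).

Write x_i = (sqrt(91) + m_i)/d_i with (m_0, d_0) = (0, 1). a_0 = floor(sqrt(91)) = 9, since 9^2 = 81 <= 91 < 100 = 10^2.
Iterate m_{i+1} = d_i*a_i - m_i, d_{i+1} = (91 - m_{i+1}^2)/d_i, a_{i+1} = floor((a_0 + m_{i+1})/d_{i+1}):
  m_1 = 1*9 - 0 = 9, d_1 = (91 - 9^2)/1 = 10/1 = 10, a_1 = floor((9 + 9)/10) = 1.
  m_2 = 10*1 - 9 = 1, d_2 = (91 - 1^2)/10 = 90/10 = 9, a_2 = floor((9 + 1)/9) = 1.
  m_3 = 9*1 - 1 = 8, d_3 = (91 - 8^2)/9 = 27/9 = 3, a_3 = floor((9 + 8)/3) = 5.
  m_4 = 3*5 - 8 = 7, d_4 = (91 - 7^2)/3 = 42/3 = 14, a_4 = floor((9 + 7)/14) = 1.
  m_5 = 14*1 - 7 = 7, d_5 = (91 - 7^2)/14 = 42/14 = 3, a_5 = floor((9 + 7)/3) = 5.
  m_6 = 3*5 - 7 = 8, d_6 = (91 - 8^2)/3 = 27/3 = 9, a_6 = floor((9 + 8)/9) = 1.
  m_7 = 9*1 - 8 = 1, d_7 = (91 - 1^2)/9 = 90/9 = 10, a_7 = floor((9 + 1)/10) = 1.
  m_8 = 10*1 - 1 = 9, d_8 = (91 - 9^2)/10 = 10/10 = 1, a_8 = floor((9 + 9)/1) = 18.
  m_9 = 1*18 - 9 = 9, d_9 = (91 - 9^2)/1 = 10/1 = 10: (m_9, d_9) = (m_1, d_1) = (9, 10), so from here the quotients repeat a_1, ..., a_8; the period length is 8.
Hence the expansion of sqrt(91) is a_0 = 9 followed by the repeating block 1, 1, 5, 1, 5, 1, 1, 18 (period 8).

[9; (1, 1, 5, 1, 5, 1, 1, 18)]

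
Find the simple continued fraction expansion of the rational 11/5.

[2; 5]

Run the Euclidean algorithm on 11 and 5; the successive quotients are the partial quotients a_0, a_1, ... (each step inverts the fractional part left over by the previous one):
  11 = 2*5 + 1, so a_0 = 2.
  5 = 5*1 + 0, so a_1 = 5.
The remainder reaches 0 after 2 divisions, so the expansion has 2 partial quotients, read off in order.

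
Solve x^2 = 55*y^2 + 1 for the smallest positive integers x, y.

(x, y) = (89, 12)

First expand sqrt(55) as a continued fraction. With x_i = (sqrt(55) + m_i)/d_i and (m_0, d_0) = (0, 1): a_0 = floor(sqrt(55)) = 7, since 7^2 = 49 <= 55 < 64 = 8^2.
Iterate m_{i+1} = d_i*a_i - m_i, d_{i+1} = (55 - m_{i+1}^2)/d_i, a_{i+1} = floor((a_0 + m_{i+1})/d_{i+1}):
  m_1 = 1*7 - 0 = 7, d_1 = (55 - 7^2)/1 = 6/1 = 6, a_1 = floor((7 + 7)/6) = 2.
  m_2 = 6*2 - 7 = 5, d_2 = (55 - 5^2)/6 = 30/6 = 5, a_2 = floor((7 + 5)/5) = 2.
  m_3 = 5*2 - 5 = 5, d_3 = (55 - 5^2)/5 = 30/5 = 6, a_3 = floor((7 + 5)/6) = 2.
  m_4 = 6*2 - 5 = 7, d_4 = (55 - 7^2)/6 = 6/6 = 1, a_4 = floor((7 + 7)/1) = 14.
  m_5 = 1*14 - 7 = 7, d_5 = (55 - 7^2)/1 = 6/1 = 6: (m_5, d_5) = (m_1, d_1) = (7, 6), so from here the quotients repeat a_1, ..., a_4; the period length is 4.
So sqrt(55) = [7; (2, 2, 2, 14)] with period length k = 4.
k is even, so the fundamental solution of x^2 - 55y^2 = 1 is (p_{k-1}, q_{k-1}) = (p_3, q_3); compute convergents through index 3.
Convergents (p_i = a_i*p_{i-1} + p_{i-2}, q_i = a_i*q_{i-1} + q_{i-2} with p_{-2}=0, p_{-1}=1, q_{-2}=1, q_{-1}=0):
  i=0: a_0=7, p_0 = 7*1 + 0 = 7, q_0 = 7*0 + 1 = 1.
  i=1: a_1=2, p_1 = 2*7 + 1 = 15, q_1 = 2*1 + 0 = 2.
  i=2: a_2=2, p_2 = 2*15 + 7 = 37, q_2 = 2*2 + 1 = 5.
  i=3: a_3=2, p_3 = 2*37 + 15 = 89, q_3 = 2*5 + 2 = 12.
Check: 89^2 - 55*12^2 = 7921 - 7920 = 1, so (x, y) = (89, 12) solves the equation, and by the theorem it is the least positive solution.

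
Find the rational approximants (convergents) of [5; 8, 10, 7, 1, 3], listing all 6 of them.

5/1, 41/8, 415/81, 2946/575, 3361/656, 13029/2543

Using the convergent recurrence p_i = a_i*p_{i-1} + p_{i-2}, q_i = a_i*q_{i-1} + q_{i-2} with p_{-2}=0, p_{-1}=1, q_{-2}=1, q_{-1}=0:
  i=0: a_0=5, p_0 = 5*1 + 0 = 5, q_0 = 5*0 + 1 = 1.
  i=1: a_1=8, p_1 = 8*5 + 1 = 41, q_1 = 8*1 + 0 = 8.
  i=2: a_2=10, p_2 = 10*41 + 5 = 415, q_2 = 10*8 + 1 = 81.
  i=3: a_3=7, p_3 = 7*415 + 41 = 2946, q_3 = 7*81 + 8 = 575.
  i=4: a_4=1, p_4 = 1*2946 + 415 = 3361, q_4 = 1*575 + 81 = 656.
  i=5: a_5=3, p_5 = 3*3361 + 2946 = 13029, q_5 = 3*656 + 575 = 2543.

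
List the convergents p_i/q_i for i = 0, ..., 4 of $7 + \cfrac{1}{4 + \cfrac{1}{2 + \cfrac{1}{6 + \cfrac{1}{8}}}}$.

7/1, 29/4, 65/9, 419/58, 3417/473

Using the convergent recurrence p_i = a_i*p_{i-1} + p_{i-2}, q_i = a_i*q_{i-1} + q_{i-2} with p_{-2}=0, p_{-1}=1, q_{-2}=1, q_{-1}=0:
  i=0: a_0=7, p_0 = 7*1 + 0 = 7, q_0 = 7*0 + 1 = 1.
  i=1: a_1=4, p_1 = 4*7 + 1 = 29, q_1 = 4*1 + 0 = 4.
  i=2: a_2=2, p_2 = 2*29 + 7 = 65, q_2 = 2*4 + 1 = 9.
  i=3: a_3=6, p_3 = 6*65 + 29 = 419, q_3 = 6*9 + 4 = 58.
  i=4: a_4=8, p_4 = 8*419 + 65 = 3417, q_4 = 8*58 + 9 = 473.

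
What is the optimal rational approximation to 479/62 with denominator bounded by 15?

Expand x = 479/62 as a continued fraction with the Euclidean algorithm:
  479 = 7*62 + 45, so a_0 = 7.
  62 = 1*45 + 17, so a_1 = 1.
  45 = 2*17 + 11, so a_2 = 2.
  17 = 1*11 + 6, so a_3 = 1.
  11 = 1*6 + 5, so a_4 = 1.
  6 = 1*5 + 1, so a_5 = 1.
  5 = 5*1 + 0, so a_6 = 5.
so x = [7; 1, 2, 1, 1, 1, 5].
Convergents (p_i = a_i*p_{i-1} + p_{i-2}, q_i = a_i*q_{i-1} + q_{i-2} with p_{-2}=0, p_{-1}=1, q_{-2}=1, q_{-1}=0), until the denominator exceeds 15:
  i=0: a_0=7, p_0 = 7*1 + 0 = 7, q_0 = 7*0 + 1 = 1.
  i=1: a_1=1, p_1 = 1*7 + 1 = 8, q_1 = 1*1 + 0 = 1.
  i=2: a_2=2, p_2 = 2*8 + 7 = 23, q_2 = 2*1 + 1 = 3.
  i=3: a_3=1, p_3 = 1*23 + 8 = 31, q_3 = 1*3 + 1 = 4.
  i=4: a_4=1, p_4 = 1*31 + 23 = 54, q_4 = 1*4 + 3 = 7.
  i=5: a_5=1, p_5 = 1*54 + 31 = 85, q_5 = 1*7 + 4 = 11.
  i=6: a_6=5, p_6 = 5*85 + 54 = 479, q_6 = 5*11 + 7 = 62.
q_6 = 62 > 15, so the last convergent with denominator <= 15 is p_5/q_5 = 85/11.
The closest fraction with denominator <= 15 is either p_5/q_5 or the intermediate fraction (k*p_5 + p_4)/(k*q_5 + q_4) with the largest k >= 1 whose denominator stays <= 15; these approach x as k grows, and every other convergent or intermediate fraction in range is farther away.
Largest k: floor((15 - q_4)/q_5) = floor((15 - 7)/11) = 0.
Since k = 0, no intermediate fraction beyond p_5/q_5 has denominator <= 15, so the convergent 85/11 is the closest (its error is |479*11 - 85*62|/(62*11) = 1/682).

85/11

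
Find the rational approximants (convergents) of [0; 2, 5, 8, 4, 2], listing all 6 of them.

0/1, 1/2, 5/11, 41/90, 169/371, 379/832

Using the convergent recurrence p_i = a_i*p_{i-1} + p_{i-2}, q_i = a_i*q_{i-1} + q_{i-2} with p_{-2}=0, p_{-1}=1, q_{-2}=1, q_{-1}=0:
  i=0: a_0=0, p_0 = 0*1 + 0 = 0, q_0 = 0*0 + 1 = 1.
  i=1: a_1=2, p_1 = 2*0 + 1 = 1, q_1 = 2*1 + 0 = 2.
  i=2: a_2=5, p_2 = 5*1 + 0 = 5, q_2 = 5*2 + 1 = 11.
  i=3: a_3=8, p_3 = 8*5 + 1 = 41, q_3 = 8*11 + 2 = 90.
  i=4: a_4=4, p_4 = 4*41 + 5 = 169, q_4 = 4*90 + 11 = 371.
  i=5: a_5=2, p_5 = 2*169 + 41 = 379, q_5 = 2*371 + 90 = 832.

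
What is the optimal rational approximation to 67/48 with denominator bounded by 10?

7/5

Expand x = 67/48 as a continued fraction with the Euclidean algorithm:
  67 = 1*48 + 19, so a_0 = 1.
  48 = 2*19 + 10, so a_1 = 2.
  19 = 1*10 + 9, so a_2 = 1.
  10 = 1*9 + 1, so a_3 = 1.
  9 = 9*1 + 0, so a_4 = 9.
so x = [1; 2, 1, 1, 9].
Convergents (p_i = a_i*p_{i-1} + p_{i-2}, q_i = a_i*q_{i-1} + q_{i-2} with p_{-2}=0, p_{-1}=1, q_{-2}=1, q_{-1}=0), until the denominator exceeds 10:
  i=0: a_0=1, p_0 = 1*1 + 0 = 1, q_0 = 1*0 + 1 = 1.
  i=1: a_1=2, p_1 = 2*1 + 1 = 3, q_1 = 2*1 + 0 = 2.
  i=2: a_2=1, p_2 = 1*3 + 1 = 4, q_2 = 1*2 + 1 = 3.
  i=3: a_3=1, p_3 = 1*4 + 3 = 7, q_3 = 1*3 + 2 = 5.
  i=4: a_4=9, p_4 = 9*7 + 4 = 67, q_4 = 9*5 + 3 = 48.
q_4 = 48 > 10, so the last convergent with denominator <= 10 is p_3/q_3 = 7/5.
The closest fraction with denominator <= 10 is either p_3/q_3 or the intermediate fraction (k*p_3 + p_2)/(k*q_3 + q_2) with the largest k >= 1 whose denominator stays <= 10; these approach x as k grows, and every other convergent or intermediate fraction in range is farther away.
Largest k: floor((10 - q_2)/q_3) = floor((10 - 3)/5) = 1.
That gives (1*7 + 4)/(1*5 + 3) = 11/8.
Compare the errors: |x - 7/5| = |67*5 - 7*48|/(48*5) = 1/240, and |x - 11/8| = |67*8 - 11*48|/(48*8) = 8/384.
Cross-multiplying, 1*384 = 384 < 1920 = 8*240, so 1/240 is smaller: the convergent 7/5 is closer to x than 11/8.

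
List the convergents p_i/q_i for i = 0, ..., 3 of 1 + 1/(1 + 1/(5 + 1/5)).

1/1, 2/1, 11/6, 57/31

Using the convergent recurrence p_i = a_i*p_{i-1} + p_{i-2}, q_i = a_i*q_{i-1} + q_{i-2} with p_{-2}=0, p_{-1}=1, q_{-2}=1, q_{-1}=0:
  i=0: a_0=1, p_0 = 1*1 + 0 = 1, q_0 = 1*0 + 1 = 1.
  i=1: a_1=1, p_1 = 1*1 + 1 = 2, q_1 = 1*1 + 0 = 1.
  i=2: a_2=5, p_2 = 5*2 + 1 = 11, q_2 = 5*1 + 1 = 6.
  i=3: a_3=5, p_3 = 5*11 + 2 = 57, q_3 = 5*6 + 1 = 31.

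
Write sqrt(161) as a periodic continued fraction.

Write x_i = (sqrt(161) + m_i)/d_i with (m_0, d_0) = (0, 1). a_0 = floor(sqrt(161)) = 12, since 12^2 = 144 <= 161 < 169 = 13^2.
Iterate m_{i+1} = d_i*a_i - m_i, d_{i+1} = (161 - m_{i+1}^2)/d_i, a_{i+1} = floor((a_0 + m_{i+1})/d_{i+1}):
  m_1 = 1*12 - 0 = 12, d_1 = (161 - 12^2)/1 = 17/1 = 17, a_1 = floor((12 + 12)/17) = 1.
  m_2 = 17*1 - 12 = 5, d_2 = (161 - 5^2)/17 = 136/17 = 8, a_2 = floor((12 + 5)/8) = 2.
  m_3 = 8*2 - 5 = 11, d_3 = (161 - 11^2)/8 = 40/8 = 5, a_3 = floor((12 + 11)/5) = 4.
  m_4 = 5*4 - 11 = 9, d_4 = (161 - 9^2)/5 = 80/5 = 16, a_4 = floor((12 + 9)/16) = 1.
  m_5 = 16*1 - 9 = 7, d_5 = (161 - 7^2)/16 = 112/16 = 7, a_5 = floor((12 + 7)/7) = 2.
  m_6 = 7*2 - 7 = 7, d_6 = (161 - 7^2)/7 = 112/7 = 16, a_6 = floor((12 + 7)/16) = 1.
  m_7 = 16*1 - 7 = 9, d_7 = (161 - 9^2)/16 = 80/16 = 5, a_7 = floor((12 + 9)/5) = 4.
  m_8 = 5*4 - 9 = 11, d_8 = (161 - 11^2)/5 = 40/5 = 8, a_8 = floor((12 + 11)/8) = 2.
  m_9 = 8*2 - 11 = 5, d_9 = (161 - 5^2)/8 = 136/8 = 17, a_9 = floor((12 + 5)/17) = 1.
  m_10 = 17*1 - 5 = 12, d_10 = (161 - 12^2)/17 = 17/17 = 1, a_10 = floor((12 + 12)/1) = 24.
  m_11 = 1*24 - 12 = 12, d_11 = (161 - 12^2)/1 = 17/1 = 17: (m_11, d_11) = (m_1, d_1) = (12, 17), so from here the quotients repeat a_1, ..., a_10; the period length is 10.
Hence the expansion of sqrt(161) is a_0 = 12 followed by the repeating block 1, 2, 4, 1, 2, 1, 4, 2, 1, 24 (period 10).

[12; (1, 2, 4, 1, 2, 1, 4, 2, 1, 24)]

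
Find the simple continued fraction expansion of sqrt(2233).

[47; (3, 1, 12, 1, 3, 94)]

Write x_i = (sqrt(2233) + m_i)/d_i with (m_0, d_0) = (0, 1). a_0 = floor(sqrt(2233)) = 47, since 47^2 = 2209 <= 2233 < 2304 = 48^2.
Iterate m_{i+1} = d_i*a_i - m_i, d_{i+1} = (2233 - m_{i+1}^2)/d_i, a_{i+1} = floor((a_0 + m_{i+1})/d_{i+1}):
  m_1 = 1*47 - 0 = 47, d_1 = (2233 - 47^2)/1 = 24/1 = 24, a_1 = floor((47 + 47)/24) = 3.
  m_2 = 24*3 - 47 = 25, d_2 = (2233 - 25^2)/24 = 1608/24 = 67, a_2 = floor((47 + 25)/67) = 1.
  m_3 = 67*1 - 25 = 42, d_3 = (2233 - 42^2)/67 = 469/67 = 7, a_3 = floor((47 + 42)/7) = 12.
  m_4 = 7*12 - 42 = 42, d_4 = (2233 - 42^2)/7 = 469/7 = 67, a_4 = floor((47 + 42)/67) = 1.
  m_5 = 67*1 - 42 = 25, d_5 = (2233 - 25^2)/67 = 1608/67 = 24, a_5 = floor((47 + 25)/24) = 3.
  m_6 = 24*3 - 25 = 47, d_6 = (2233 - 47^2)/24 = 24/24 = 1, a_6 = floor((47 + 47)/1) = 94.
  m_7 = 1*94 - 47 = 47, d_7 = (2233 - 47^2)/1 = 24/1 = 24: (m_7, d_7) = (m_1, d_1) = (47, 24), so from here the quotients repeat a_1, ..., a_6; the period length is 6.
Hence the expansion of sqrt(2233) is a_0 = 47 followed by the repeating block 3, 1, 12, 1, 3, 94 (period 6).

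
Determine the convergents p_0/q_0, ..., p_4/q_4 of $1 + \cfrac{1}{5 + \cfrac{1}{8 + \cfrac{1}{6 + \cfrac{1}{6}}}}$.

1/1, 6/5, 49/41, 300/251, 1849/1547

Using the convergent recurrence p_i = a_i*p_{i-1} + p_{i-2}, q_i = a_i*q_{i-1} + q_{i-2} with p_{-2}=0, p_{-1}=1, q_{-2}=1, q_{-1}=0:
  i=0: a_0=1, p_0 = 1*1 + 0 = 1, q_0 = 1*0 + 1 = 1.
  i=1: a_1=5, p_1 = 5*1 + 1 = 6, q_1 = 5*1 + 0 = 5.
  i=2: a_2=8, p_2 = 8*6 + 1 = 49, q_2 = 8*5 + 1 = 41.
  i=3: a_3=6, p_3 = 6*49 + 6 = 300, q_3 = 6*41 + 5 = 251.
  i=4: a_4=6, p_4 = 6*300 + 49 = 1849, q_4 = 6*251 + 41 = 1547.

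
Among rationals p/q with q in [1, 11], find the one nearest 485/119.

Expand x = 485/119 as a continued fraction with the Euclidean algorithm:
  485 = 4*119 + 9, so a_0 = 4.
  119 = 13*9 + 2, so a_1 = 13.
  9 = 4*2 + 1, so a_2 = 4.
  2 = 2*1 + 0, so a_3 = 2.
so x = [4; 13, 4, 2].
Convergents (p_i = a_i*p_{i-1} + p_{i-2}, q_i = a_i*q_{i-1} + q_{i-2} with p_{-2}=0, p_{-1}=1, q_{-2}=1, q_{-1}=0), until the denominator exceeds 11:
  i=0: a_0=4, p_0 = 4*1 + 0 = 4, q_0 = 4*0 + 1 = 1.
  i=1: a_1=13, p_1 = 13*4 + 1 = 53, q_1 = 13*1 + 0 = 13.
q_1 = 13 > 11, so the last convergent with denominator <= 11 is p_0/q_0 = 4/1.
The closest fraction with denominator <= 11 is either p_0/q_0 or the intermediate fraction (k*p_0 + p_{-1})/(k*q_0 + q_{-1}) with the largest k >= 1 whose denominator stays <= 11; these approach x as k grows, and every other convergent or intermediate fraction in range is farther away.
Largest k: floor((11 - q_{-1})/q_0) = floor((11 - 0)/1) = 11 (using the seeds p_{-1} = 1, q_{-1} = 0).
That gives (11*4 + 1)/(11*1 + 0) = 45/11.
Compare the errors: |x - 4/1| = |485*1 - 4*119|/(119*1) = 9/119, and |x - 45/11| = |485*11 - 45*119|/(119*11) = 20/1309.
Cross-multiplying, 20*119 = 2380 < 11781 = 9*1309, so 20/1309 is smaller: the intermediate fraction 45/11 is closer to x than 4/1.

45/11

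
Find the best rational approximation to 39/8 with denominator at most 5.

24/5

Expand x = 39/8 as a continued fraction with the Euclidean algorithm:
  39 = 4*8 + 7, so a_0 = 4.
  8 = 1*7 + 1, so a_1 = 1.
  7 = 7*1 + 0, so a_2 = 7.
so x = [4; 1, 7].
Convergents (p_i = a_i*p_{i-1} + p_{i-2}, q_i = a_i*q_{i-1} + q_{i-2} with p_{-2}=0, p_{-1}=1, q_{-2}=1, q_{-1}=0), until the denominator exceeds 5:
  i=0: a_0=4, p_0 = 4*1 + 0 = 4, q_0 = 4*0 + 1 = 1.
  i=1: a_1=1, p_1 = 1*4 + 1 = 5, q_1 = 1*1 + 0 = 1.
  i=2: a_2=7, p_2 = 7*5 + 4 = 39, q_2 = 7*1 + 1 = 8.
q_2 = 8 > 5, so the last convergent with denominator <= 5 is p_1/q_1 = 5/1.
The closest fraction with denominator <= 5 is either p_1/q_1 or the intermediate fraction (k*p_1 + p_0)/(k*q_1 + q_0) with the largest k >= 1 whose denominator stays <= 5; these approach x as k grows, and every other convergent or intermediate fraction in range is farther away.
Largest k: floor((5 - q_0)/q_1) = floor((5 - 1)/1) = 4.
That gives (4*5 + 4)/(4*1 + 1) = 24/5.
Compare the errors: |x - 5/1| = |39*1 - 5*8|/(8*1) = 1/8, and |x - 24/5| = |39*5 - 24*8|/(8*5) = 3/40.
Cross-multiplying, 3*8 = 24 < 40 = 1*40, so 3/40 is smaller: the intermediate fraction 24/5 is closer to x than 5/1.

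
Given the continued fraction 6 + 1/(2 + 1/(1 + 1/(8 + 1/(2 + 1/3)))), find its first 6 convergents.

Using the convergent recurrence p_i = a_i*p_{i-1} + p_{i-2}, q_i = a_i*q_{i-1} + q_{i-2} with p_{-2}=0, p_{-1}=1, q_{-2}=1, q_{-1}=0:
  i=0: a_0=6, p_0 = 6*1 + 0 = 6, q_0 = 6*0 + 1 = 1.
  i=1: a_1=2, p_1 = 2*6 + 1 = 13, q_1 = 2*1 + 0 = 2.
  i=2: a_2=1, p_2 = 1*13 + 6 = 19, q_2 = 1*2 + 1 = 3.
  i=3: a_3=8, p_3 = 8*19 + 13 = 165, q_3 = 8*3 + 2 = 26.
  i=4: a_4=2, p_4 = 2*165 + 19 = 349, q_4 = 2*26 + 3 = 55.
  i=5: a_5=3, p_5 = 3*349 + 165 = 1212, q_5 = 3*55 + 26 = 191.

6/1, 13/2, 19/3, 165/26, 349/55, 1212/191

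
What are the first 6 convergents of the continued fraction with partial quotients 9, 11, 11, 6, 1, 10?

Using the convergent recurrence p_i = a_i*p_{i-1} + p_{i-2}, q_i = a_i*q_{i-1} + q_{i-2} with p_{-2}=0, p_{-1}=1, q_{-2}=1, q_{-1}=0:
  i=0: a_0=9, p_0 = 9*1 + 0 = 9, q_0 = 9*0 + 1 = 1.
  i=1: a_1=11, p_1 = 11*9 + 1 = 100, q_1 = 11*1 + 0 = 11.
  i=2: a_2=11, p_2 = 11*100 + 9 = 1109, q_2 = 11*11 + 1 = 122.
  i=3: a_3=6, p_3 = 6*1109 + 100 = 6754, q_3 = 6*122 + 11 = 743.
  i=4: a_4=1, p_4 = 1*6754 + 1109 = 7863, q_4 = 1*743 + 122 = 865.
  i=5: a_5=10, p_5 = 10*7863 + 6754 = 85384, q_5 = 10*865 + 743 = 9393.

9/1, 100/11, 1109/122, 6754/743, 7863/865, 85384/9393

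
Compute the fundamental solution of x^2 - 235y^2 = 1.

(x, y) = (46, 3)

First expand sqrt(235) as a continued fraction. With x_i = (sqrt(235) + m_i)/d_i and (m_0, d_0) = (0, 1): a_0 = floor(sqrt(235)) = 15, since 15^2 = 225 <= 235 < 256 = 16^2.
Iterate m_{i+1} = d_i*a_i - m_i, d_{i+1} = (235 - m_{i+1}^2)/d_i, a_{i+1} = floor((a_0 + m_{i+1})/d_{i+1}):
  m_1 = 1*15 - 0 = 15, d_1 = (235 - 15^2)/1 = 10/1 = 10, a_1 = floor((15 + 15)/10) = 3.
  m_2 = 10*3 - 15 = 15, d_2 = (235 - 15^2)/10 = 10/10 = 1, a_2 = floor((15 + 15)/1) = 30.
  m_3 = 1*30 - 15 = 15, d_3 = (235 - 15^2)/1 = 10/1 = 10: (m_3, d_3) = (m_1, d_1) = (15, 10), so from here the quotients repeat a_1, a_2; the period length is 2.
So sqrt(235) = [15; (3, 30)] with period length k = 2.
k is even, so the fundamental solution of x^2 - 235y^2 = 1 is (p_{k-1}, q_{k-1}) = (p_1, q_1); compute convergents through index 1.
Convergents (p_i = a_i*p_{i-1} + p_{i-2}, q_i = a_i*q_{i-1} + q_{i-2} with p_{-2}=0, p_{-1}=1, q_{-2}=1, q_{-1}=0):
  i=0: a_0=15, p_0 = 15*1 + 0 = 15, q_0 = 15*0 + 1 = 1.
  i=1: a_1=3, p_1 = 3*15 + 1 = 46, q_1 = 3*1 + 0 = 3.
Check: 46^2 - 235*3^2 = 2116 - 2115 = 1, so (x, y) = (46, 3) solves the equation, and by the theorem it is the least positive solution.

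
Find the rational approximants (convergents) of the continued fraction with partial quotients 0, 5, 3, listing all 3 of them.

0/1, 1/5, 3/16

Using the convergent recurrence p_i = a_i*p_{i-1} + p_{i-2}, q_i = a_i*q_{i-1} + q_{i-2} with p_{-2}=0, p_{-1}=1, q_{-2}=1, q_{-1}=0:
  i=0: a_0=0, p_0 = 0*1 + 0 = 0, q_0 = 0*0 + 1 = 1.
  i=1: a_1=5, p_1 = 5*0 + 1 = 1, q_1 = 5*1 + 0 = 5.
  i=2: a_2=3, p_2 = 3*1 + 0 = 3, q_2 = 3*5 + 1 = 16.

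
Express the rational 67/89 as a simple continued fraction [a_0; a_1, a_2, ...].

Run the Euclidean algorithm on 67 and 89; the successive quotients are the partial quotients a_0, a_1, ... (each step inverts the fractional part left over by the previous one):
  67 = 0*89 + 67, so a_0 = 0.
  89 = 1*67 + 22, so a_1 = 1.
  67 = 3*22 + 1, so a_2 = 3.
  22 = 22*1 + 0, so a_3 = 22.
The remainder reaches 0 after 4 divisions, so the expansion has 4 partial quotients, read off in order.

[0; 1, 3, 22]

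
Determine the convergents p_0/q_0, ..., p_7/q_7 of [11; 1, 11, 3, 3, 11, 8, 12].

11/1, 12/1, 143/12, 441/37, 1466/123, 16567/1390, 134002/11243, 1624591/136306

Using the convergent recurrence p_i = a_i*p_{i-1} + p_{i-2}, q_i = a_i*q_{i-1} + q_{i-2} with p_{-2}=0, p_{-1}=1, q_{-2}=1, q_{-1}=0:
  i=0: a_0=11, p_0 = 11*1 + 0 = 11, q_0 = 11*0 + 1 = 1.
  i=1: a_1=1, p_1 = 1*11 + 1 = 12, q_1 = 1*1 + 0 = 1.
  i=2: a_2=11, p_2 = 11*12 + 11 = 143, q_2 = 11*1 + 1 = 12.
  i=3: a_3=3, p_3 = 3*143 + 12 = 441, q_3 = 3*12 + 1 = 37.
  i=4: a_4=3, p_4 = 3*441 + 143 = 1466, q_4 = 3*37 + 12 = 123.
  i=5: a_5=11, p_5 = 11*1466 + 441 = 16567, q_5 = 11*123 + 37 = 1390.
  i=6: a_6=8, p_6 = 8*16567 + 1466 = 134002, q_6 = 8*1390 + 123 = 11243.
  i=7: a_7=12, p_7 = 12*134002 + 16567 = 1624591, q_7 = 12*11243 + 1390 = 136306.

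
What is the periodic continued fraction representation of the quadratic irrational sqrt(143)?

Write x_i = (sqrt(143) + m_i)/d_i with (m_0, d_0) = (0, 1). a_0 = floor(sqrt(143)) = 11, since 11^2 = 121 <= 143 < 144 = 12^2.
Iterate m_{i+1} = d_i*a_i - m_i, d_{i+1} = (143 - m_{i+1}^2)/d_i, a_{i+1} = floor((a_0 + m_{i+1})/d_{i+1}):
  m_1 = 1*11 - 0 = 11, d_1 = (143 - 11^2)/1 = 22/1 = 22, a_1 = floor((11 + 11)/22) = 1.
  m_2 = 22*1 - 11 = 11, d_2 = (143 - 11^2)/22 = 22/22 = 1, a_2 = floor((11 + 11)/1) = 22.
  m_3 = 1*22 - 11 = 11, d_3 = (143 - 11^2)/1 = 22/1 = 22: (m_3, d_3) = (m_1, d_1) = (11, 22), so from here the quotients repeat a_1, a_2; the period length is 2.
Hence the expansion of sqrt(143) is a_0 = 11 followed by the repeating block 1, 22 (period 2).

[11; (1, 22)]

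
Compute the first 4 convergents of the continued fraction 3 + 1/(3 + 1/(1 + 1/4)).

3/1, 10/3, 13/4, 62/19

Using the convergent recurrence p_i = a_i*p_{i-1} + p_{i-2}, q_i = a_i*q_{i-1} + q_{i-2} with p_{-2}=0, p_{-1}=1, q_{-2}=1, q_{-1}=0:
  i=0: a_0=3, p_0 = 3*1 + 0 = 3, q_0 = 3*0 + 1 = 1.
  i=1: a_1=3, p_1 = 3*3 + 1 = 10, q_1 = 3*1 + 0 = 3.
  i=2: a_2=1, p_2 = 1*10 + 3 = 13, q_2 = 1*3 + 1 = 4.
  i=3: a_3=4, p_3 = 4*13 + 10 = 62, q_3 = 4*4 + 3 = 19.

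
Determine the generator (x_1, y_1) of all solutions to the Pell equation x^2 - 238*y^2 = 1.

First expand sqrt(238) as a continued fraction. With x_i = (sqrt(238) + m_i)/d_i and (m_0, d_0) = (0, 1): a_0 = floor(sqrt(238)) = 15, since 15^2 = 225 <= 238 < 256 = 16^2.
Iterate m_{i+1} = d_i*a_i - m_i, d_{i+1} = (238 - m_{i+1}^2)/d_i, a_{i+1} = floor((a_0 + m_{i+1})/d_{i+1}):
  m_1 = 1*15 - 0 = 15, d_1 = (238 - 15^2)/1 = 13/1 = 13, a_1 = floor((15 + 15)/13) = 2.
  m_2 = 13*2 - 15 = 11, d_2 = (238 - 11^2)/13 = 117/13 = 9, a_2 = floor((15 + 11)/9) = 2.
  m_3 = 9*2 - 11 = 7, d_3 = (238 - 7^2)/9 = 189/9 = 21, a_3 = floor((15 + 7)/21) = 1.
  m_4 = 21*1 - 7 = 14, d_4 = (238 - 14^2)/21 = 42/21 = 2, a_4 = floor((15 + 14)/2) = 14.
  m_5 = 2*14 - 14 = 14, d_5 = (238 - 14^2)/2 = 42/2 = 21, a_5 = floor((15 + 14)/21) = 1.
  m_6 = 21*1 - 14 = 7, d_6 = (238 - 7^2)/21 = 189/21 = 9, a_6 = floor((15 + 7)/9) = 2.
  m_7 = 9*2 - 7 = 11, d_7 = (238 - 11^2)/9 = 117/9 = 13, a_7 = floor((15 + 11)/13) = 2.
  m_8 = 13*2 - 11 = 15, d_8 = (238 - 15^2)/13 = 13/13 = 1, a_8 = floor((15 + 15)/1) = 30.
  m_9 = 1*30 - 15 = 15, d_9 = (238 - 15^2)/1 = 13/1 = 13: (m_9, d_9) = (m_1, d_1) = (15, 13), so from here the quotients repeat a_1, ..., a_8; the period length is 8.
So sqrt(238) = [15; (2, 2, 1, 14, 1, 2, 2, 30)] with period length k = 8.
k is even, so the fundamental solution of x^2 - 238y^2 = 1 is (p_{k-1}, q_{k-1}) = (p_7, q_7); compute convergents through index 7.
Convergents (p_i = a_i*p_{i-1} + p_{i-2}, q_i = a_i*q_{i-1} + q_{i-2} with p_{-2}=0, p_{-1}=1, q_{-2}=1, q_{-1}=0):
  i=0: a_0=15, p_0 = 15*1 + 0 = 15, q_0 = 15*0 + 1 = 1.
  i=1: a_1=2, p_1 = 2*15 + 1 = 31, q_1 = 2*1 + 0 = 2.
  i=2: a_2=2, p_2 = 2*31 + 15 = 77, q_2 = 2*2 + 1 = 5.
  i=3: a_3=1, p_3 = 1*77 + 31 = 108, q_3 = 1*5 + 2 = 7.
  i=4: a_4=14, p_4 = 14*108 + 77 = 1589, q_4 = 14*7 + 5 = 103.
  i=5: a_5=1, p_5 = 1*1589 + 108 = 1697, q_5 = 1*103 + 7 = 110.
  i=6: a_6=2, p_6 = 2*1697 + 1589 = 4983, q_6 = 2*110 + 103 = 323.
  i=7: a_7=2, p_7 = 2*4983 + 1697 = 11663, q_7 = 2*323 + 110 = 756.
Check: 11663^2 - 238*756^2 = 136025569 - 136025568 = 1, so (x, y) = (11663, 756) solves the equation, and by the theorem it is the least positive solution.

(x, y) = (11663, 756)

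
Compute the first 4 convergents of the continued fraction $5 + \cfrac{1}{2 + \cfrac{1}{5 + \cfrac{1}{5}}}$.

Using the convergent recurrence p_i = a_i*p_{i-1} + p_{i-2}, q_i = a_i*q_{i-1} + q_{i-2} with p_{-2}=0, p_{-1}=1, q_{-2}=1, q_{-1}=0:
  i=0: a_0=5, p_0 = 5*1 + 0 = 5, q_0 = 5*0 + 1 = 1.
  i=1: a_1=2, p_1 = 2*5 + 1 = 11, q_1 = 2*1 + 0 = 2.
  i=2: a_2=5, p_2 = 5*11 + 5 = 60, q_2 = 5*2 + 1 = 11.
  i=3: a_3=5, p_3 = 5*60 + 11 = 311, q_3 = 5*11 + 2 = 57.

5/1, 11/2, 60/11, 311/57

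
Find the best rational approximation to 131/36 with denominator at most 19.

40/11

Expand x = 131/36 as a continued fraction with the Euclidean algorithm:
  131 = 3*36 + 23, so a_0 = 3.
  36 = 1*23 + 13, so a_1 = 1.
  23 = 1*13 + 10, so a_2 = 1.
  13 = 1*10 + 3, so a_3 = 1.
  10 = 3*3 + 1, so a_4 = 3.
  3 = 3*1 + 0, so a_5 = 3.
so x = [3; 1, 1, 1, 3, 3].
Convergents (p_i = a_i*p_{i-1} + p_{i-2}, q_i = a_i*q_{i-1} + q_{i-2} with p_{-2}=0, p_{-1}=1, q_{-2}=1, q_{-1}=0), until the denominator exceeds 19:
  i=0: a_0=3, p_0 = 3*1 + 0 = 3, q_0 = 3*0 + 1 = 1.
  i=1: a_1=1, p_1 = 1*3 + 1 = 4, q_1 = 1*1 + 0 = 1.
  i=2: a_2=1, p_2 = 1*4 + 3 = 7, q_2 = 1*1 + 1 = 2.
  i=3: a_3=1, p_3 = 1*7 + 4 = 11, q_3 = 1*2 + 1 = 3.
  i=4: a_4=3, p_4 = 3*11 + 7 = 40, q_4 = 3*3 + 2 = 11.
  i=5: a_5=3, p_5 = 3*40 + 11 = 131, q_5 = 3*11 + 3 = 36.
q_5 = 36 > 19, so the last convergent with denominator <= 19 is p_4/q_4 = 40/11.
The closest fraction with denominator <= 19 is either p_4/q_4 or the intermediate fraction (k*p_4 + p_3)/(k*q_4 + q_3) with the largest k >= 1 whose denominator stays <= 19; these approach x as k grows, and every other convergent or intermediate fraction in range is farther away.
Largest k: floor((19 - q_3)/q_4) = floor((19 - 3)/11) = 1.
That gives (1*40 + 11)/(1*11 + 3) = 51/14.
Compare the errors: |x - 40/11| = |131*11 - 40*36|/(36*11) = 1/396, and |x - 51/14| = |131*14 - 51*36|/(36*14) = 2/504.
Cross-multiplying, 1*504 = 504 < 792 = 2*396, so 1/396 is smaller: the convergent 40/11 is closer to x than 51/14.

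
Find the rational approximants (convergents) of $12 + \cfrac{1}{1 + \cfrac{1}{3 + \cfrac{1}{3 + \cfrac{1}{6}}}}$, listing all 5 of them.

Using the convergent recurrence p_i = a_i*p_{i-1} + p_{i-2}, q_i = a_i*q_{i-1} + q_{i-2} with p_{-2}=0, p_{-1}=1, q_{-2}=1, q_{-1}=0:
  i=0: a_0=12, p_0 = 12*1 + 0 = 12, q_0 = 12*0 + 1 = 1.
  i=1: a_1=1, p_1 = 1*12 + 1 = 13, q_1 = 1*1 + 0 = 1.
  i=2: a_2=3, p_2 = 3*13 + 12 = 51, q_2 = 3*1 + 1 = 4.
  i=3: a_3=3, p_3 = 3*51 + 13 = 166, q_3 = 3*4 + 1 = 13.
  i=4: a_4=6, p_4 = 6*166 + 51 = 1047, q_4 = 6*13 + 4 = 82.

12/1, 13/1, 51/4, 166/13, 1047/82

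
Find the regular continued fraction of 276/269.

Run the Euclidean algorithm on 276 and 269; the successive quotients are the partial quotients a_0, a_1, ... (each step inverts the fractional part left over by the previous one):
  276 = 1*269 + 7, so a_0 = 1.
  269 = 38*7 + 3, so a_1 = 38.
  7 = 2*3 + 1, so a_2 = 2.
  3 = 3*1 + 0, so a_3 = 3.
The remainder reaches 0 after 4 divisions, so the expansion has 4 partial quotients, read off in order.

[1; 38, 2, 3]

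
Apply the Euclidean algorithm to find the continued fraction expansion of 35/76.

Run the Euclidean algorithm on 35 and 76; the successive quotients are the partial quotients a_0, a_1, ... (each step inverts the fractional part left over by the previous one):
  35 = 0*76 + 35, so a_0 = 0.
  76 = 2*35 + 6, so a_1 = 2.
  35 = 5*6 + 5, so a_2 = 5.
  6 = 1*5 + 1, so a_3 = 1.
  5 = 5*1 + 0, so a_4 = 5.
The remainder reaches 0 after 5 divisions, so the expansion has 5 partial quotients, read off in order.

[0; 2, 5, 1, 5]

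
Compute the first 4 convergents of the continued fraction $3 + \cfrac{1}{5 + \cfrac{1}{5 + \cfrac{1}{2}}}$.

Using the convergent recurrence p_i = a_i*p_{i-1} + p_{i-2}, q_i = a_i*q_{i-1} + q_{i-2} with p_{-2}=0, p_{-1}=1, q_{-2}=1, q_{-1}=0:
  i=0: a_0=3, p_0 = 3*1 + 0 = 3, q_0 = 3*0 + 1 = 1.
  i=1: a_1=5, p_1 = 5*3 + 1 = 16, q_1 = 5*1 + 0 = 5.
  i=2: a_2=5, p_2 = 5*16 + 3 = 83, q_2 = 5*5 + 1 = 26.
  i=3: a_3=2, p_3 = 2*83 + 16 = 182, q_3 = 2*26 + 5 = 57.

3/1, 16/5, 83/26, 182/57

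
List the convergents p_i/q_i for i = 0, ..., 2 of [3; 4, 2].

Using the convergent recurrence p_i = a_i*p_{i-1} + p_{i-2}, q_i = a_i*q_{i-1} + q_{i-2} with p_{-2}=0, p_{-1}=1, q_{-2}=1, q_{-1}=0:
  i=0: a_0=3, p_0 = 3*1 + 0 = 3, q_0 = 3*0 + 1 = 1.
  i=1: a_1=4, p_1 = 4*3 + 1 = 13, q_1 = 4*1 + 0 = 4.
  i=2: a_2=2, p_2 = 2*13 + 3 = 29, q_2 = 2*4 + 1 = 9.

3/1, 13/4, 29/9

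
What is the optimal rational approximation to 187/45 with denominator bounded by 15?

54/13

Expand x = 187/45 as a continued fraction with the Euclidean algorithm:
  187 = 4*45 + 7, so a_0 = 4.
  45 = 6*7 + 3, so a_1 = 6.
  7 = 2*3 + 1, so a_2 = 2.
  3 = 3*1 + 0, so a_3 = 3.
so x = [4; 6, 2, 3].
Convergents (p_i = a_i*p_{i-1} + p_{i-2}, q_i = a_i*q_{i-1} + q_{i-2} with p_{-2}=0, p_{-1}=1, q_{-2}=1, q_{-1}=0), until the denominator exceeds 15:
  i=0: a_0=4, p_0 = 4*1 + 0 = 4, q_0 = 4*0 + 1 = 1.
  i=1: a_1=6, p_1 = 6*4 + 1 = 25, q_1 = 6*1 + 0 = 6.
  i=2: a_2=2, p_2 = 2*25 + 4 = 54, q_2 = 2*6 + 1 = 13.
  i=3: a_3=3, p_3 = 3*54 + 25 = 187, q_3 = 3*13 + 6 = 45.
q_3 = 45 > 15, so the last convergent with denominator <= 15 is p_2/q_2 = 54/13.
The closest fraction with denominator <= 15 is either p_2/q_2 or the intermediate fraction (k*p_2 + p_1)/(k*q_2 + q_1) with the largest k >= 1 whose denominator stays <= 15; these approach x as k grows, and every other convergent or intermediate fraction in range is farther away.
Largest k: floor((15 - q_1)/q_2) = floor((15 - 6)/13) = 0.
Since k = 0, no intermediate fraction beyond p_2/q_2 has denominator <= 15, so the convergent 54/13 is the closest (its error is |187*13 - 54*45|/(45*13) = 1/585).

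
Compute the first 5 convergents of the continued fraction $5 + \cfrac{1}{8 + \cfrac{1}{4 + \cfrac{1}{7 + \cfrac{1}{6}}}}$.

5/1, 41/8, 169/33, 1224/239, 7513/1467

Using the convergent recurrence p_i = a_i*p_{i-1} + p_{i-2}, q_i = a_i*q_{i-1} + q_{i-2} with p_{-2}=0, p_{-1}=1, q_{-2}=1, q_{-1}=0:
  i=0: a_0=5, p_0 = 5*1 + 0 = 5, q_0 = 5*0 + 1 = 1.
  i=1: a_1=8, p_1 = 8*5 + 1 = 41, q_1 = 8*1 + 0 = 8.
  i=2: a_2=4, p_2 = 4*41 + 5 = 169, q_2 = 4*8 + 1 = 33.
  i=3: a_3=7, p_3 = 7*169 + 41 = 1224, q_3 = 7*33 + 8 = 239.
  i=4: a_4=6, p_4 = 6*1224 + 169 = 7513, q_4 = 6*239 + 33 = 1467.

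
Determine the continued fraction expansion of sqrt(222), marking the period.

[14; (1, 8, 1, 28)]

Write x_i = (sqrt(222) + m_i)/d_i with (m_0, d_0) = (0, 1). a_0 = floor(sqrt(222)) = 14, since 14^2 = 196 <= 222 < 225 = 15^2.
Iterate m_{i+1} = d_i*a_i - m_i, d_{i+1} = (222 - m_{i+1}^2)/d_i, a_{i+1} = floor((a_0 + m_{i+1})/d_{i+1}):
  m_1 = 1*14 - 0 = 14, d_1 = (222 - 14^2)/1 = 26/1 = 26, a_1 = floor((14 + 14)/26) = 1.
  m_2 = 26*1 - 14 = 12, d_2 = (222 - 12^2)/26 = 78/26 = 3, a_2 = floor((14 + 12)/3) = 8.
  m_3 = 3*8 - 12 = 12, d_3 = (222 - 12^2)/3 = 78/3 = 26, a_3 = floor((14 + 12)/26) = 1.
  m_4 = 26*1 - 12 = 14, d_4 = (222 - 14^2)/26 = 26/26 = 1, a_4 = floor((14 + 14)/1) = 28.
  m_5 = 1*28 - 14 = 14, d_5 = (222 - 14^2)/1 = 26/1 = 26: (m_5, d_5) = (m_1, d_1) = (14, 26), so from here the quotients repeat a_1, ..., a_4; the period length is 4.
Hence the expansion of sqrt(222) is a_0 = 14 followed by the repeating block 1, 8, 1, 28 (period 4).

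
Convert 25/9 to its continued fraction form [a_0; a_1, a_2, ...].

Run the Euclidean algorithm on 25 and 9; the successive quotients are the partial quotients a_0, a_1, ... (each step inverts the fractional part left over by the previous one):
  25 = 2*9 + 7, so a_0 = 2.
  9 = 1*7 + 2, so a_1 = 1.
  7 = 3*2 + 1, so a_2 = 3.
  2 = 2*1 + 0, so a_3 = 2.
The remainder reaches 0 after 4 divisions, so the expansion has 4 partial quotients, read off in order.

[2; 1, 3, 2]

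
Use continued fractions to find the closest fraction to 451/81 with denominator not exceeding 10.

Expand x = 451/81 as a continued fraction with the Euclidean algorithm:
  451 = 5*81 + 46, so a_0 = 5.
  81 = 1*46 + 35, so a_1 = 1.
  46 = 1*35 + 11, so a_2 = 1.
  35 = 3*11 + 2, so a_3 = 3.
  11 = 5*2 + 1, so a_4 = 5.
  2 = 2*1 + 0, so a_5 = 2.
so x = [5; 1, 1, 3, 5, 2].
Convergents (p_i = a_i*p_{i-1} + p_{i-2}, q_i = a_i*q_{i-1} + q_{i-2} with p_{-2}=0, p_{-1}=1, q_{-2}=1, q_{-1}=0), until the denominator exceeds 10:
  i=0: a_0=5, p_0 = 5*1 + 0 = 5, q_0 = 5*0 + 1 = 1.
  i=1: a_1=1, p_1 = 1*5 + 1 = 6, q_1 = 1*1 + 0 = 1.
  i=2: a_2=1, p_2 = 1*6 + 5 = 11, q_2 = 1*1 + 1 = 2.
  i=3: a_3=3, p_3 = 3*11 + 6 = 39, q_3 = 3*2 + 1 = 7.
  i=4: a_4=5, p_4 = 5*39 + 11 = 206, q_4 = 5*7 + 2 = 37.
q_4 = 37 > 10, so the last convergent with denominator <= 10 is p_3/q_3 = 39/7.
The closest fraction with denominator <= 10 is either p_3/q_3 or the intermediate fraction (k*p_3 + p_2)/(k*q_3 + q_2) with the largest k >= 1 whose denominator stays <= 10; these approach x as k grows, and every other convergent or intermediate fraction in range is farther away.
Largest k: floor((10 - q_2)/q_3) = floor((10 - 2)/7) = 1.
That gives (1*39 + 11)/(1*7 + 2) = 50/9.
Compare the errors: |x - 39/7| = |451*7 - 39*81|/(81*7) = 2/567, and |x - 50/9| = |451*9 - 50*81|/(81*9) = 9/729.
Cross-multiplying, 2*729 = 1458 < 5103 = 9*567, so 2/567 is smaller: the convergent 39/7 is closer to x than 50/9.

39/7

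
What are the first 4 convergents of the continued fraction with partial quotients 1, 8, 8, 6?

Using the convergent recurrence p_i = a_i*p_{i-1} + p_{i-2}, q_i = a_i*q_{i-1} + q_{i-2} with p_{-2}=0, p_{-1}=1, q_{-2}=1, q_{-1}=0:
  i=0: a_0=1, p_0 = 1*1 + 0 = 1, q_0 = 1*0 + 1 = 1.
  i=1: a_1=8, p_1 = 8*1 + 1 = 9, q_1 = 8*1 + 0 = 8.
  i=2: a_2=8, p_2 = 8*9 + 1 = 73, q_2 = 8*8 + 1 = 65.
  i=3: a_3=6, p_3 = 6*73 + 9 = 447, q_3 = 6*65 + 8 = 398.

1/1, 9/8, 73/65, 447/398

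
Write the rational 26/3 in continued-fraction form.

[8; 1, 2]

Run the Euclidean algorithm on 26 and 3; the successive quotients are the partial quotients a_0, a_1, ... (each step inverts the fractional part left over by the previous one):
  26 = 8*3 + 2, so a_0 = 8.
  3 = 1*2 + 1, so a_1 = 1.
  2 = 2*1 + 0, so a_2 = 2.
The remainder reaches 0 after 3 divisions, so the expansion has 3 partial quotients, read off in order.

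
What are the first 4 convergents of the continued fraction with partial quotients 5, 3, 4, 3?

5/1, 16/3, 69/13, 223/42

Using the convergent recurrence p_i = a_i*p_{i-1} + p_{i-2}, q_i = a_i*q_{i-1} + q_{i-2} with p_{-2}=0, p_{-1}=1, q_{-2}=1, q_{-1}=0:
  i=0: a_0=5, p_0 = 5*1 + 0 = 5, q_0 = 5*0 + 1 = 1.
  i=1: a_1=3, p_1 = 3*5 + 1 = 16, q_1 = 3*1 + 0 = 3.
  i=2: a_2=4, p_2 = 4*16 + 5 = 69, q_2 = 4*3 + 1 = 13.
  i=3: a_3=3, p_3 = 3*69 + 16 = 223, q_3 = 3*13 + 3 = 42.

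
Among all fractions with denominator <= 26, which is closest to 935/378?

Expand x = 935/378 as a continued fraction with the Euclidean algorithm:
  935 = 2*378 + 179, so a_0 = 2.
  378 = 2*179 + 20, so a_1 = 2.
  179 = 8*20 + 19, so a_2 = 8.
  20 = 1*19 + 1, so a_3 = 1.
  19 = 19*1 + 0, so a_4 = 19.
so x = [2; 2, 8, 1, 19].
Convergents (p_i = a_i*p_{i-1} + p_{i-2}, q_i = a_i*q_{i-1} + q_{i-2} with p_{-2}=0, p_{-1}=1, q_{-2}=1, q_{-1}=0), until the denominator exceeds 26:
  i=0: a_0=2, p_0 = 2*1 + 0 = 2, q_0 = 2*0 + 1 = 1.
  i=1: a_1=2, p_1 = 2*2 + 1 = 5, q_1 = 2*1 + 0 = 2.
  i=2: a_2=8, p_2 = 8*5 + 2 = 42, q_2 = 8*2 + 1 = 17.
  i=3: a_3=1, p_3 = 1*42 + 5 = 47, q_3 = 1*17 + 2 = 19.
  i=4: a_4=19, p_4 = 19*47 + 42 = 935, q_4 = 19*19 + 17 = 378.
q_4 = 378 > 26, so the last convergent with denominator <= 26 is p_3/q_3 = 47/19.
The closest fraction with denominator <= 26 is either p_3/q_3 or the intermediate fraction (k*p_3 + p_2)/(k*q_3 + q_2) with the largest k >= 1 whose denominator stays <= 26; these approach x as k grows, and every other convergent or intermediate fraction in range is farther away.
Largest k: floor((26 - q_2)/q_3) = floor((26 - 17)/19) = 0.
Since k = 0, no intermediate fraction beyond p_3/q_3 has denominator <= 26, so the convergent 47/19 is the closest (its error is |935*19 - 47*378|/(378*19) = 1/7182).

47/19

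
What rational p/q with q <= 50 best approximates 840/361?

114/49

Expand x = 840/361 as a continued fraction with the Euclidean algorithm:
  840 = 2*361 + 118, so a_0 = 2.
  361 = 3*118 + 7, so a_1 = 3.
  118 = 16*7 + 6, so a_2 = 16.
  7 = 1*6 + 1, so a_3 = 1.
  6 = 6*1 + 0, so a_4 = 6.
so x = [2; 3, 16, 1, 6].
Convergents (p_i = a_i*p_{i-1} + p_{i-2}, q_i = a_i*q_{i-1} + q_{i-2} with p_{-2}=0, p_{-1}=1, q_{-2}=1, q_{-1}=0), until the denominator exceeds 50:
  i=0: a_0=2, p_0 = 2*1 + 0 = 2, q_0 = 2*0 + 1 = 1.
  i=1: a_1=3, p_1 = 3*2 + 1 = 7, q_1 = 3*1 + 0 = 3.
  i=2: a_2=16, p_2 = 16*7 + 2 = 114, q_2 = 16*3 + 1 = 49.
  i=3: a_3=1, p_3 = 1*114 + 7 = 121, q_3 = 1*49 + 3 = 52.
q_3 = 52 > 50, so the last convergent with denominator <= 50 is p_2/q_2 = 114/49.
The closest fraction with denominator <= 50 is either p_2/q_2 or the intermediate fraction (k*p_2 + p_1)/(k*q_2 + q_1) with the largest k >= 1 whose denominator stays <= 50; these approach x as k grows, and every other convergent or intermediate fraction in range is farther away.
Largest k: floor((50 - q_1)/q_2) = floor((50 - 3)/49) = 0.
Since k = 0, no intermediate fraction beyond p_2/q_2 has denominator <= 50, so the convergent 114/49 is the closest (its error is |840*49 - 114*361|/(361*49) = 6/17689).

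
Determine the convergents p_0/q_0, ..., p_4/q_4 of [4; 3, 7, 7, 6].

Using the convergent recurrence p_i = a_i*p_{i-1} + p_{i-2}, q_i = a_i*q_{i-1} + q_{i-2} with p_{-2}=0, p_{-1}=1, q_{-2}=1, q_{-1}=0:
  i=0: a_0=4, p_0 = 4*1 + 0 = 4, q_0 = 4*0 + 1 = 1.
  i=1: a_1=3, p_1 = 3*4 + 1 = 13, q_1 = 3*1 + 0 = 3.
  i=2: a_2=7, p_2 = 7*13 + 4 = 95, q_2 = 7*3 + 1 = 22.
  i=3: a_3=7, p_3 = 7*95 + 13 = 678, q_3 = 7*22 + 3 = 157.
  i=4: a_4=6, p_4 = 6*678 + 95 = 4163, q_4 = 6*157 + 22 = 964.

4/1, 13/3, 95/22, 678/157, 4163/964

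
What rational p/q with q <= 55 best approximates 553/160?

Expand x = 553/160 as a continued fraction with the Euclidean algorithm:
  553 = 3*160 + 73, so a_0 = 3.
  160 = 2*73 + 14, so a_1 = 2.
  73 = 5*14 + 3, so a_2 = 5.
  14 = 4*3 + 2, so a_3 = 4.
  3 = 1*2 + 1, so a_4 = 1.
  2 = 2*1 + 0, so a_5 = 2.
so x = [3; 2, 5, 4, 1, 2].
Convergents (p_i = a_i*p_{i-1} + p_{i-2}, q_i = a_i*q_{i-1} + q_{i-2} with p_{-2}=0, p_{-1}=1, q_{-2}=1, q_{-1}=0), until the denominator exceeds 55:
  i=0: a_0=3, p_0 = 3*1 + 0 = 3, q_0 = 3*0 + 1 = 1.
  i=1: a_1=2, p_1 = 2*3 + 1 = 7, q_1 = 2*1 + 0 = 2.
  i=2: a_2=5, p_2 = 5*7 + 3 = 38, q_2 = 5*2 + 1 = 11.
  i=3: a_3=4, p_3 = 4*38 + 7 = 159, q_3 = 4*11 + 2 = 46.
  i=4: a_4=1, p_4 = 1*159 + 38 = 197, q_4 = 1*46 + 11 = 57.
q_4 = 57 > 55, so the last convergent with denominator <= 55 is p_3/q_3 = 159/46.
The closest fraction with denominator <= 55 is either p_3/q_3 or the intermediate fraction (k*p_3 + p_2)/(k*q_3 + q_2) with the largest k >= 1 whose denominator stays <= 55; these approach x as k grows, and every other convergent or intermediate fraction in range is farther away.
Largest k: floor((55 - q_2)/q_3) = floor((55 - 11)/46) = 0.
Since k = 0, no intermediate fraction beyond p_3/q_3 has denominator <= 55, so the convergent 159/46 is the closest (its error is |553*46 - 159*160|/(160*46) = 2/7360).

159/46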